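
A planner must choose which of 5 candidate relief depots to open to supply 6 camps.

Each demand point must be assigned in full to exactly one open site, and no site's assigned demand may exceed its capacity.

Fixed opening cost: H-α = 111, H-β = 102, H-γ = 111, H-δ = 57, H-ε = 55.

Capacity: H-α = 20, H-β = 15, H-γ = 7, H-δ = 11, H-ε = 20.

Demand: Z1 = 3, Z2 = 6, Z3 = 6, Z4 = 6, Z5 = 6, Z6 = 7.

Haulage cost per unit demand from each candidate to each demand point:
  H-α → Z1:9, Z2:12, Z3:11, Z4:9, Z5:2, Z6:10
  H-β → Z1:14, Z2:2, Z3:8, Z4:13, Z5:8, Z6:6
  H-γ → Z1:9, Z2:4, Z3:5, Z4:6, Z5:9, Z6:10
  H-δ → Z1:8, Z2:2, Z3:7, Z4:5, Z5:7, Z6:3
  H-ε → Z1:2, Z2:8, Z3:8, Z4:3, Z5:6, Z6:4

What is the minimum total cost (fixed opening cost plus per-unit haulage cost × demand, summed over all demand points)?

Open {H-β, H-ε}; cheapest assignment that respects the capacities:
  H-β (cap 15, load 15): Z1, Z2, Z3 — cost 3×14 + 6×2 + 6×8 = 102
  H-ε (cap 20, load 19): Z4, Z5, Z6 — cost 6×3 + 6×6 + 7×4 = 82
  Shipping 184, fixed 157 → total 341.
  Any other capacity-feasible assignment to {H-β, H-ε} ships for at least 184.
Compare {H-β, H-δ, H-ε}: its best feasible assignment gives total 355.
Compare {H-α, H-ε}: its best feasible assignment gives total 365.
Every other set of open sites that can feasibly serve all demand totals ≥ 355 even under its best assignment. Minimum: 341.

341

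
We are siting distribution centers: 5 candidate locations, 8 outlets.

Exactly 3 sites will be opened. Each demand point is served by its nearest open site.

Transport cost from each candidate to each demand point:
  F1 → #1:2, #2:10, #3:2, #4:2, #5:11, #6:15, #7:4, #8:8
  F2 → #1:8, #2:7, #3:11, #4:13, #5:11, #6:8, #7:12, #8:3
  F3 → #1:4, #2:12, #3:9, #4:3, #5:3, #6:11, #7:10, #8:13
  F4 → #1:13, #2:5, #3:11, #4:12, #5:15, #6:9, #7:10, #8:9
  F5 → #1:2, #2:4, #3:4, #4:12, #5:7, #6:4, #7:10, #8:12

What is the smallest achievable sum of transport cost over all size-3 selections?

Open {F1, F2, F5}.
  #1→F1 2, #2→F5 4, #3→F1 2, #4→F1 2, #5→F5 7, #6→F5 4, #7→F1 4, #8→F2 3  ⇒ total 28.
Compare {F1, F3, F5}: total 29.
Compare {F1, F2, F3}: total 31.
No size-3 selection does better; minimum is 28.

28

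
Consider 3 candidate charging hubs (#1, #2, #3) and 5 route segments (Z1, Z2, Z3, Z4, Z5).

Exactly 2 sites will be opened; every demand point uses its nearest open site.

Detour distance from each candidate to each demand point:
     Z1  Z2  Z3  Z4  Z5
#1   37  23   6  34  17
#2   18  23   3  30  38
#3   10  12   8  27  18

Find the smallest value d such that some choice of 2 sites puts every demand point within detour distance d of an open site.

27

Open {#1, #3}.
  Farthest demand point is Z4 at detour distance 27 (to #3); all others are ≤ 27.
With {#2, #3} the worst case is 27.
With {#1, #2} the worst case is 30.
No size-2 selection achieves below 27.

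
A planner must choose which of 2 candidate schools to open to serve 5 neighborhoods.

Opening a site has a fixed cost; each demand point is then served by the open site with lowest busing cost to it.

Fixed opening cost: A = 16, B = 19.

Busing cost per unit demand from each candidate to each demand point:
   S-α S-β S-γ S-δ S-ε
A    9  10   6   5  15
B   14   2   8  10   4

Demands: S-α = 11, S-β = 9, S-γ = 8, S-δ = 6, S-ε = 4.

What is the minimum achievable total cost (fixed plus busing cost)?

Open {A, B}: assign each demand point to its cheapest open site.
  S-α→A 11×9=99, S-β→B 9×2=18, S-γ→A 8×6=48, S-δ→A 6×5=30, S-ε→B 4×4=16
  busing cost 211, fixed 35 → total 246.
Compare {B}: busing cost 312 + fixed 19 = 331.
Compare {A}: busing cost 327 + fixed 16 = 343.

246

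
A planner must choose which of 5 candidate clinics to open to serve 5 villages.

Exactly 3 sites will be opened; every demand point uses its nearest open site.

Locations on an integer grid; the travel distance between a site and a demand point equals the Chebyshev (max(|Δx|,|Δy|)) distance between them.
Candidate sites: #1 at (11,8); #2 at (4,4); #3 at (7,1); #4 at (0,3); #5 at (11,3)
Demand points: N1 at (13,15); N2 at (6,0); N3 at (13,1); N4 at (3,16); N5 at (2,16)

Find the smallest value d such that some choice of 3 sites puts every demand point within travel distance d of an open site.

9

Open {#1, #2, #3}.
  Farthest demand point is N5 at travel distance 9 (to #1); all others are ≤ 9.
With {#1, #2, #4} the worst case is 9.
With {#1, #2, #5} the worst case is 9.
No size-3 selection achieves below 9.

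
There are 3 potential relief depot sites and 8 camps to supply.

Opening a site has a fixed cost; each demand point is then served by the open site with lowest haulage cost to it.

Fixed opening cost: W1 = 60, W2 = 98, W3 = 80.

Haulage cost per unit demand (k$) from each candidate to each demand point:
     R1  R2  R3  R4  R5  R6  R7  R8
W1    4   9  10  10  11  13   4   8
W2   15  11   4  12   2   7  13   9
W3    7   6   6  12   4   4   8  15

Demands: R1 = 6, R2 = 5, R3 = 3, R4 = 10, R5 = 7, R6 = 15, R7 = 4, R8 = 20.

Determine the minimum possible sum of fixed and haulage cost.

Open {W1, W3}: assign each demand point to its cheapest open site.
  R1→W1 6×4=24, R2→W3 5×6=30, R3→W3 3×6=18, R4→W1 10×10=100, R5→W3 7×4=28, R6→W3 15×4=60, R7→W1 4×4=16, R8→W1 20×8=160
  haulage cost 436, fixed 140 → total 576.
Compare {W1, W2}: haulage cost 476 + fixed 158 = 634.
Compare {W1, W2, W3}: haulage cost 416 + fixed 238 = 654.
Compare {W2, W3}: haulage cost 490 + fixed 178 = 668.
All other subsets cost ≥ 634. Minimum total cost: 576.

576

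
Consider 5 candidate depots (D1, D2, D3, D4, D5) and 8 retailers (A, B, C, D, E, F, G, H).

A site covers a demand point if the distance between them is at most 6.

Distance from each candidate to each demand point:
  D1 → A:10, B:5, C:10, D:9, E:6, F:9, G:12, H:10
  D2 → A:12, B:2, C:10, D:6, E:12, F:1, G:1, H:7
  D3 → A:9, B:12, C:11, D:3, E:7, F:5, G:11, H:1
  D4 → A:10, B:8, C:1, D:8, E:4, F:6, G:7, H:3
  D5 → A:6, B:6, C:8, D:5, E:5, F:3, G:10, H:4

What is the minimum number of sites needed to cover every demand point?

3

Coverage sets (demand points within 6 of each site):
  D1: {B, E}
  D2: {B, D, F, G}
  D3: {D, F, H}
  D4: {C, E, F, H}
  D5: {A, B, D, E, F, H}
No 2 sites suffice: every size-2 union leaves at least one demand point uncovered.
But {D2, D4, D5} covers everything, so the minimum is 3.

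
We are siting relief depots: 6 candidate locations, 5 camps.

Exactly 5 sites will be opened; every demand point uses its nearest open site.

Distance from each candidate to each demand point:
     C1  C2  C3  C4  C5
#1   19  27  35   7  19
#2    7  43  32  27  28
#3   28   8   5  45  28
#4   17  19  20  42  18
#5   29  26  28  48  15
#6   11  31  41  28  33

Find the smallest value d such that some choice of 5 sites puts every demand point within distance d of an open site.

15

Open {#1, #2, #3, #4, #5}.
  Farthest demand point is C5 at distance 15 (to #5); all others are ≤ 15.
With {#1, #2, #3, #5, #6} the worst case is 15.
With {#1, #3, #4, #5, #6} the worst case is 15.
No size-5 selection achieves below 15.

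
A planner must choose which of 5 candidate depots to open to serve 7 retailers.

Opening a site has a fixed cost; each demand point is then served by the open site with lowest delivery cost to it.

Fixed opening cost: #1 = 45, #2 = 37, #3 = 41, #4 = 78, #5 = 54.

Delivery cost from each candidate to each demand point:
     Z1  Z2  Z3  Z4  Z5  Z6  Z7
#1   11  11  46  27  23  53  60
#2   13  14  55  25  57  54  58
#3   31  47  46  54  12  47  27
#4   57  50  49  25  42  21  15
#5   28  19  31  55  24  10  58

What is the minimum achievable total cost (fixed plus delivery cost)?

262

Open {#2, #3}: assign each demand point to its cheapest open site.
  Z1→#2 13, Z2→#2 14, Z3→#3 46, Z4→#2 25, Z5→#3 12, Z6→#3 47, Z7→#3 27
  delivery cost 184, fixed 78 → total 262.
Compare {#2, #3, #5}: delivery cost 132 + fixed 132 = 264.
Compare {#2, #5}: delivery cost 175 + fixed 91 = 266.
Compare {#1, #3}: delivery cost 181 + fixed 86 = 267.
All other subsets cost ≥ 264. Minimum total cost: 262.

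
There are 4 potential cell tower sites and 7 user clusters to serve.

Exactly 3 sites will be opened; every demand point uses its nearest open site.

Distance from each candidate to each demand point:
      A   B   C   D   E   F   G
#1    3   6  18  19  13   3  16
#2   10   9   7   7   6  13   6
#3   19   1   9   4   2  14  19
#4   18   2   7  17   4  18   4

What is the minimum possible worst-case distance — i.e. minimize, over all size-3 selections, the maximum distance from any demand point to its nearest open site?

Open {#1, #2, #3}.
  Farthest demand point is C at distance 7 (to #2); all others are ≤ 7.
With {#1, #2, #4} the worst case is 7.
With {#1, #3, #4} the worst case is 7.
No size-3 selection achieves below 7.

7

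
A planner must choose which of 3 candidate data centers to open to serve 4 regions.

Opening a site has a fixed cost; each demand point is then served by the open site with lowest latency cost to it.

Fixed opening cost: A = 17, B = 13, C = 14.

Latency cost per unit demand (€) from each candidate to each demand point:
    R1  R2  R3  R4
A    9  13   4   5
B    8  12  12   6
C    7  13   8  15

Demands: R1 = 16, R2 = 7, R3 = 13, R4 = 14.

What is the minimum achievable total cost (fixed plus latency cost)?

356

Open {A, C}: assign each demand point to its cheapest open site.
  R1→C 16×7=112, R2→A 7×13=91, R3→A 13×4=52, R4→A 14×5=70
  latency cost 325, fixed 31 → total 356.
Compare {A, B, C}: latency cost 318 + fixed 44 = 362.
Compare {A, B}: latency cost 334 + fixed 30 = 364.
Compare {A}: latency cost 357 + fixed 17 = 374.
All other subsets cost ≥ 362. Minimum total cost: 356.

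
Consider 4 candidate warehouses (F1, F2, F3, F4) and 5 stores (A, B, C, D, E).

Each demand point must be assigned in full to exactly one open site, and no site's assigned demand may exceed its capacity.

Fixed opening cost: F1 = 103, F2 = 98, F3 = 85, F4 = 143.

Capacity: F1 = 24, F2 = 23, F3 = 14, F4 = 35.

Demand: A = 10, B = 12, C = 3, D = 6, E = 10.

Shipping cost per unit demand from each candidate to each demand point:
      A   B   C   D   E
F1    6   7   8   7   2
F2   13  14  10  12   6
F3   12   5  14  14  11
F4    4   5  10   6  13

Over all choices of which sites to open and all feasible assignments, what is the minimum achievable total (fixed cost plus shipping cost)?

Open {F1, F4}; cheapest assignment that respects the capacities:
  F1 (cap 24, load 13): C, E — cost 3×8 + 10×2 = 44
  F4 (cap 35, load 28): A, B, D — cost 10×4 + 12×5 + 6×6 = 136
  Shipping 180, fixed 246 → total 426.
  Any other capacity-feasible assignment to {F1, F4} ships for at least 180.
Compare {F2, F4}: its best feasible assignment gives total 467.
Compare {F3, F4}: its best feasible assignment gives total 504.
Every other set of open sites that can feasibly serve all demand totals ≥ 467 even under its best assignment. Minimum: 426.

426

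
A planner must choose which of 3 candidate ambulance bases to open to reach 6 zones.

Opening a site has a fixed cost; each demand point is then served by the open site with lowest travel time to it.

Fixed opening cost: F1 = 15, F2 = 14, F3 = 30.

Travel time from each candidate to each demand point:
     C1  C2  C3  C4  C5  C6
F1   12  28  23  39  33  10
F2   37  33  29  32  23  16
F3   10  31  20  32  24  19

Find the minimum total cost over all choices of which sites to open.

157

Open {F1, F2}: assign each demand point to its cheapest open site.
  C1→F1 12, C2→F1 28, C3→F1 23, C4→F2 32, C5→F2 23, C6→F1 10
  travel time 128, fixed 29 → total 157.
Compare {F1}: travel time 145 + fixed 15 = 160.
Compare {F3}: travel time 136 + fixed 30 = 166.
Compare {F1, F3}: travel time 124 + fixed 45 = 169.
All other subsets cost ≥ 160. Minimum total cost: 157.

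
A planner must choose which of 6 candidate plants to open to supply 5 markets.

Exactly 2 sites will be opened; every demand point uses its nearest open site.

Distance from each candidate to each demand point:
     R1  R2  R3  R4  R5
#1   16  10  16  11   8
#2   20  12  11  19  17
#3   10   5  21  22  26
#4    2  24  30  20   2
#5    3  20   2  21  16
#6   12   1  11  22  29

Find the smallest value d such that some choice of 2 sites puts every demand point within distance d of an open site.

11

Open {#1, #5}.
  Farthest demand point is R4 at distance 11 (to #1); all others are ≤ 11.
With {#1, #6} the worst case is 12.
With {#1, #2} the worst case is 16.
No size-2 selection achieves below 11.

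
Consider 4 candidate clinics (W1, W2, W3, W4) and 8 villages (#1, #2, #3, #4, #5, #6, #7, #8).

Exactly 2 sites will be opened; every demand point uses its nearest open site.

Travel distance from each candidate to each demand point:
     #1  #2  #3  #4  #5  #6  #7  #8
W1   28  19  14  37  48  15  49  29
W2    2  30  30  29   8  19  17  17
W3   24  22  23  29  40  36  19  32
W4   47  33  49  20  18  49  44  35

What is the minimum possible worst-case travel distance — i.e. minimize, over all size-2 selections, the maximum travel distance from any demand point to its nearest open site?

29

Open {W1, W2}.
  Farthest demand point is #4 at travel distance 29 (to W2); all others are ≤ 29.
With {W2, W3} the worst case is 29.
With {W2, W4} the worst case is 30.
No size-2 selection achieves below 29.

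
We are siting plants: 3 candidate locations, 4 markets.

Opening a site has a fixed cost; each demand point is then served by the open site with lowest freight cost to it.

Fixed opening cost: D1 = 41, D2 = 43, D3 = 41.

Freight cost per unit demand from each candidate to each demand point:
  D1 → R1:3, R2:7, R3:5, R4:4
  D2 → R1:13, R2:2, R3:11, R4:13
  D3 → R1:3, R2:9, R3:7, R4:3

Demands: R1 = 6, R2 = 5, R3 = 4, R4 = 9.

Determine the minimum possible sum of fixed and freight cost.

Open {D1}: assign each demand point to its cheapest open site.
  R1→D1 6×3=18, R2→D1 5×7=35, R3→D1 4×5=20, R4→D1 9×4=36
  freight cost 109, fixed 41 → total 150.
Compare {D3}: freight cost 118 + fixed 41 = 159.
Compare {D2, D3}: freight cost 83 + fixed 84 = 167.
Compare {D1, D2}: freight cost 84 + fixed 84 = 168.
All other subsets cost ≥ 159. Minimum total cost: 150.

150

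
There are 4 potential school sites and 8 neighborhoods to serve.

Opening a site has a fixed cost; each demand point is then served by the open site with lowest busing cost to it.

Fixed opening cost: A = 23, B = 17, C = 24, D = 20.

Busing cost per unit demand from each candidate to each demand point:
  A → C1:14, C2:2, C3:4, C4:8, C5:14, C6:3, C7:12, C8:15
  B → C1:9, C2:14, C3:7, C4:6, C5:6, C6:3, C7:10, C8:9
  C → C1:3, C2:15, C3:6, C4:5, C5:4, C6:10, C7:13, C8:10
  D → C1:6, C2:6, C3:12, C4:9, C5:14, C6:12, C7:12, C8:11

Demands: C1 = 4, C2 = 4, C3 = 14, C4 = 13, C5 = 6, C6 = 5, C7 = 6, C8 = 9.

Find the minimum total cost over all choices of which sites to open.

Open {A, B, C}: assign each demand point to its cheapest open site.
  C1→C 4×3=12, C2→A 4×2=8, C3→A 14×4=56, C4→C 13×5=65, C5→C 6×4=24, C6→A 5×3=15, C7→B 6×10=60, C8→B 9×9=81
  busing cost 321, fixed 64 → total 385.
Compare {A, C}: busing cost 342 + fixed 47 = 389.
Compare {A, B, C, D}: busing cost 321 + fixed 84 = 405.
Compare {A, C, D}: busing cost 342 + fixed 67 = 409.
All other subsets cost ≥ 389. Minimum total cost: 385.

385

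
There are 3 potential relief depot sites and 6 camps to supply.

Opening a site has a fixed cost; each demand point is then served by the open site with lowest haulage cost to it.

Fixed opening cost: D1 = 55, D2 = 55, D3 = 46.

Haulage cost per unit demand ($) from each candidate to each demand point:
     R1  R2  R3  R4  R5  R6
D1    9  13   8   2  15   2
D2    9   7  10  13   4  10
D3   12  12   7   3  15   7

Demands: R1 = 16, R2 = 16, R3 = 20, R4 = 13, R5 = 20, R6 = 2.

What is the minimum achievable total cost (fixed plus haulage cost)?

630

Open {D2, D3}: assign each demand point to its cheapest open site.
  R1→D2 16×9=144, R2→D2 16×7=112, R3→D3 20×7=140, R4→D3 13×3=39, R5→D2 20×4=80, R6→D3 2×7=14
  haulage cost 529, fixed 101 → total 630.
Compare {D1, D2}: haulage cost 526 + fixed 110 = 636.
Compare {D1, D2, D3}: haulage cost 506 + fixed 156 = 662.
Compare {D2}: haulage cost 725 + fixed 55 = 780.
All other subsets cost ≥ 636. Minimum total cost: 630.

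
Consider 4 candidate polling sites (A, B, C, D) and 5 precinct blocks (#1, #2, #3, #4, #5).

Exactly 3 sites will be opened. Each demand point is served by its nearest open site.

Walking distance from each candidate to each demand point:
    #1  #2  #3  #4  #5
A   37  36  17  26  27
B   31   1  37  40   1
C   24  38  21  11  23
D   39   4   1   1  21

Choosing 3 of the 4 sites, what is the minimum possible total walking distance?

Open {B, C, D}.
  #1→C 24, #2→B 1, #3→D 1, #4→D 1, #5→B 1  ⇒ total 28.
Compare {A, B, D}: total 35.
Compare {A, C, D}: total 51.
No size-3 selection does better; minimum is 28.

28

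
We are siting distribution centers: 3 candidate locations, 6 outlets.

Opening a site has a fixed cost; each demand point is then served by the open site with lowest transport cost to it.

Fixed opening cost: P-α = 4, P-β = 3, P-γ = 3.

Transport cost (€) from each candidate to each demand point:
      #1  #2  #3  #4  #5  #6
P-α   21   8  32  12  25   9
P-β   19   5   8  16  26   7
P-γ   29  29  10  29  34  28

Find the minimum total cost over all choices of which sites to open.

83

Open {P-α, P-β}: assign each demand point to its cheapest open site.
  #1→P-β 19, #2→P-β 5, #3→P-β 8, #4→P-α 12, #5→P-α 25, #6→P-β 7
  transport cost 76, fixed 7 → total 83.
Compare {P-β}: transport cost 81 + fixed 3 = 84.
Compare {P-α, P-β, P-γ}: transport cost 76 + fixed 10 = 86.
Compare {P-β, P-γ}: transport cost 81 + fixed 6 = 87.
All other subsets cost ≥ 84. Minimum total cost: 83.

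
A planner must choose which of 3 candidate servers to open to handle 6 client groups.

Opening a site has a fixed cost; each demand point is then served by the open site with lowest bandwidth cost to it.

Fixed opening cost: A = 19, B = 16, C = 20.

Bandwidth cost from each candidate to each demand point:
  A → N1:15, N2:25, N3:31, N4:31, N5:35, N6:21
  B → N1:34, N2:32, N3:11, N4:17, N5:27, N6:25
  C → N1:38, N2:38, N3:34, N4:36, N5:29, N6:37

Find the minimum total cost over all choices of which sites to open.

151

Open {A, B}: assign each demand point to its cheapest open site.
  N1→A 15, N2→A 25, N3→B 11, N4→B 17, N5→B 27, N6→A 21
  bandwidth cost 116, fixed 35 → total 151.
Compare {B}: bandwidth cost 146 + fixed 16 = 162.
Compare {A, B, C}: bandwidth cost 116 + fixed 55 = 171.
Compare {A}: bandwidth cost 158 + fixed 19 = 177.
All other subsets cost ≥ 162. Minimum total cost: 151.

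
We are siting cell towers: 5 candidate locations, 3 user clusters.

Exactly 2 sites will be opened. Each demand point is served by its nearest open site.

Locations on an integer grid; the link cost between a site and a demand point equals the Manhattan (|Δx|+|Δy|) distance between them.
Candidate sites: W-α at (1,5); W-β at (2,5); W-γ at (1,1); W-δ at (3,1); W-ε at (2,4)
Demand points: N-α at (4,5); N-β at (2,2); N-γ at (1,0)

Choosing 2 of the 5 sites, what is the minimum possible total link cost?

5

Open {W-β, W-γ}.
  N-α→W-β 2, N-β→W-γ 2, N-γ→W-γ 1  ⇒ total 5.
Compare {W-α, W-γ}: total 6.
Compare {W-γ, W-ε}: total 6.
No size-2 selection does better; minimum is 5.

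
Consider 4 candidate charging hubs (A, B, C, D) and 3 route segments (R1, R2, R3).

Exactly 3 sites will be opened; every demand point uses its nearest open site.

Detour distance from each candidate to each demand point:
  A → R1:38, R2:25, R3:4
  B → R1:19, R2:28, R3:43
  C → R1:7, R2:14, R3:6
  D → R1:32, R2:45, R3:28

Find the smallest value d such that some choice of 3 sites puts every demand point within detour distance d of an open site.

14

Open {A, B, C}.
  Farthest demand point is R2 at detour distance 14 (to C); all others are ≤ 14.
With {A, C, D} the worst case is 14.
With {B, C, D} the worst case is 14.
No size-3 selection achieves below 14.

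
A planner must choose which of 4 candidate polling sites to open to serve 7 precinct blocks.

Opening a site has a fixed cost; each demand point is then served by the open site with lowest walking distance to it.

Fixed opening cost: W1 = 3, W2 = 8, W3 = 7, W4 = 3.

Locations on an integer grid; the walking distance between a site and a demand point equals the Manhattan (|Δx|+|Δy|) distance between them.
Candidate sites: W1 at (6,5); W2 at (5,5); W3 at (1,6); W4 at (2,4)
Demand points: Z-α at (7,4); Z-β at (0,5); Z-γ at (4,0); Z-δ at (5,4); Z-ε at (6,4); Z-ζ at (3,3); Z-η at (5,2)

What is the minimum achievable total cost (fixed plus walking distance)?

Open {W1, W4}: assign each demand point to its cheapest open site.
  Z-α→W1 2, Z-β→W4 3, Z-γ→W4 6, Z-δ→W1 2, Z-ε→W1 1, Z-ζ→W4 2, Z-η→W1 4
  walking distance 20, fixed 6 → total 26.
Compare {W1}: walking distance 27 + fixed 3 = 30.
Compare {W4}: walking distance 28 + fixed 3 = 31.
Compare {W2, W4}: walking distance 20 + fixed 11 = 31.
All other subsets cost ≥ 30. Minimum total cost: 26.

26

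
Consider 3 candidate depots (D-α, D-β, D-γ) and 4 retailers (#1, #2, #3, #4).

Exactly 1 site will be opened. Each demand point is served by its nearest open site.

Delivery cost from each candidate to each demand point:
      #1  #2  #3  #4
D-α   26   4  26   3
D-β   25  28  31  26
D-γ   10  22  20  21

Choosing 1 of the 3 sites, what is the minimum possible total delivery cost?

59

Open {D-α}.
  #1→D-α 26, #2→D-α 4, #3→D-α 26, #4→D-α 3  ⇒ total 59.
Compare {D-γ}: total 73.
Compare {D-β}: total 110.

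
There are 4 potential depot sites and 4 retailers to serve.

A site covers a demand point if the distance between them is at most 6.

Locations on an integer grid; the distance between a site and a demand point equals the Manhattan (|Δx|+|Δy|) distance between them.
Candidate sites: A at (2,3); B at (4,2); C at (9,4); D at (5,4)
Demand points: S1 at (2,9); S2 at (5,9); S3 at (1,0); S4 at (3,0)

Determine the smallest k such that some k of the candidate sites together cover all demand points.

2

Coverage sets (demand points within 6 of each site):
  A: {S1, S3, S4}
  B: {S3, S4}
  C: {}
  D: {S2, S4}
No single site covers all 4 demand points.
But {A, D} covers everything, so the minimum is 2.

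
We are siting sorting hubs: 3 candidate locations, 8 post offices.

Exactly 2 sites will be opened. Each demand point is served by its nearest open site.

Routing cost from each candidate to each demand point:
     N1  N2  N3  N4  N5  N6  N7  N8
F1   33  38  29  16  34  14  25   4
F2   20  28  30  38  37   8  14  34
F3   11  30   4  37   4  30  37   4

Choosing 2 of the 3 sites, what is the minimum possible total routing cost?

Open {F1, F3}.
  N1→F3 11, N2→F3 30, N3→F3 4, N4→F1 16, N5→F3 4, N6→F1 14, N7→F1 25, N8→F1 4  ⇒ total 108.
Compare {F2, F3}: total 110.
Compare {F1, F2}: total 153.

108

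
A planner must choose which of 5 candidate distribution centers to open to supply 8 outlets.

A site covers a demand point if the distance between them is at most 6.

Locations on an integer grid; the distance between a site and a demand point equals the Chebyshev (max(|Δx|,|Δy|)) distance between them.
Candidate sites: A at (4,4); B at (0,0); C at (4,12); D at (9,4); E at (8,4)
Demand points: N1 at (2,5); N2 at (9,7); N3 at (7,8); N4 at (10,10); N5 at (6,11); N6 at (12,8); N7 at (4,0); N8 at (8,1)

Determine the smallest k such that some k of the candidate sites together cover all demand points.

2

Coverage sets (demand points within 6 of each site):
  A: {N1, N2, N3, N4, N7, N8}
  B: {N1, N7}
  C: {N2, N3, N4, N5}
  D: {N2, N3, N4, N6, N7, N8}
  E: {N1, N2, N3, N4, N6, N7, N8}
No single site covers all 8 demand points.
But {C, E} covers everything, so the minimum is 2.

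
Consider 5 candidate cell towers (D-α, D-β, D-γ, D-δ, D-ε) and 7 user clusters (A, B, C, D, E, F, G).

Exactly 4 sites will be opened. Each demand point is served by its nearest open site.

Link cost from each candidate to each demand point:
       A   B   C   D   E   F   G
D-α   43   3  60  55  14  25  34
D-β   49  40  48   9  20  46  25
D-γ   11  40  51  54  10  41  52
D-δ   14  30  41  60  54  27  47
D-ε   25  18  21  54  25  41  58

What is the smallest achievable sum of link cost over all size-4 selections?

104

Open {D-α, D-β, D-γ, D-ε}.
  A→D-γ 11, B→D-α 3, C→D-ε 21, D→D-β 9, E→D-γ 10, F→D-α 25, G→D-β 25  ⇒ total 104.
Compare {D-α, D-β, D-δ, D-ε}: total 111.
Compare {D-β, D-γ, D-δ, D-ε}: total 121.
No size-4 selection does better; minimum is 104.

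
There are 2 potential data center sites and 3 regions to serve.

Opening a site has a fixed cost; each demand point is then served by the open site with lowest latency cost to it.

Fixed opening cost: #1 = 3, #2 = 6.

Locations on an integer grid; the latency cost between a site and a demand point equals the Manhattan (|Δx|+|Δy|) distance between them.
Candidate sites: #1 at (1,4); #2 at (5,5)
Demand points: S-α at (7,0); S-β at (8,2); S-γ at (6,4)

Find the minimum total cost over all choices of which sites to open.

Open {#2}: assign each demand point to its cheapest open site.
  S-α→#2 7, S-β→#2 6, S-γ→#2 2
  latency cost 15, fixed 6 → total 21.
Compare {#1, #2}: latency cost 15 + fixed 9 = 24.
Compare {#1}: latency cost 24 + fixed 3 = 27.

21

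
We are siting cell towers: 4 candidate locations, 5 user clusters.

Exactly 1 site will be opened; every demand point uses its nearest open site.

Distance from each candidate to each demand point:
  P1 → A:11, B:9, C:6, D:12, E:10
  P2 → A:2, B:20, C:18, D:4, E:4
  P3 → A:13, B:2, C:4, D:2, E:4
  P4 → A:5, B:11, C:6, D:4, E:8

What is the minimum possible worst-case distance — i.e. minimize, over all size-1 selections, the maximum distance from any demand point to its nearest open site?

11

Open {P4}.
  Farthest demand point is B at distance 11 (to P4); all others are ≤ 11.
With {P1} the worst case is 12.
With {P3} the worst case is 13.
No size-1 selection achieves below 11.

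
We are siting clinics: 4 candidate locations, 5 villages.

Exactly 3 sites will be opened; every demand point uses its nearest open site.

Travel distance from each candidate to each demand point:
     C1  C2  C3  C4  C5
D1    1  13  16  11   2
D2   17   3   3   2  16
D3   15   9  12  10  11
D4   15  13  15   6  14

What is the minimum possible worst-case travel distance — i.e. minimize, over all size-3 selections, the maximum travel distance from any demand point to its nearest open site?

3

Open {D1, D2, D3}.
  Farthest demand point is C2 at travel distance 3 (to D2); all others are ≤ 3.
With {D1, D2, D4} the worst case is 3.
With {D1, D3, D4} the worst case is 12.
No size-3 selection achieves below 3.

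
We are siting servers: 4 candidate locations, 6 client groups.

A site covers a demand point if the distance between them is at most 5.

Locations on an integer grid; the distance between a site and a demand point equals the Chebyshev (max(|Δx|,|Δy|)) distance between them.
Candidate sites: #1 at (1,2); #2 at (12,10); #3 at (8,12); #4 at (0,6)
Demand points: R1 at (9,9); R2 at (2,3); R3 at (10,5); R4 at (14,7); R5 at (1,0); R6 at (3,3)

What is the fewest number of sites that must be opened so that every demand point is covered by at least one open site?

2

Coverage sets (demand points within 5 of each site):
  #1: {R2, R5, R6}
  #2: {R1, R3, R4}
  #3: {R1}
  #4: {R2, R6}
No single site covers all 6 demand points.
But {#1, #2} covers everything, so the minimum is 2.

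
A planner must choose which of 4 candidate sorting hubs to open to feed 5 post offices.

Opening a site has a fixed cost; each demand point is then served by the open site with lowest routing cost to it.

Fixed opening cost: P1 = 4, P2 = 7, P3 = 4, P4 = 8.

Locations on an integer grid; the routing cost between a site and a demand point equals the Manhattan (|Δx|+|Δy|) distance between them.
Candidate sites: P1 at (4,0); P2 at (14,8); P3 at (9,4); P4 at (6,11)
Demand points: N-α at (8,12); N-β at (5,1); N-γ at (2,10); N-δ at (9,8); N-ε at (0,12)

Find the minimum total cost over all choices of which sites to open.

Open {P1, P4}: assign each demand point to its cheapest open site.
  N-α→P4 3, N-β→P1 2, N-γ→P4 5, N-δ→P4 6, N-ε→P4 7
  routing cost 23, fixed 12 → total 35.
Compare {P1, P3, P4}: routing cost 21 + fixed 16 = 37.
Compare {P3, P4}: routing cost 26 + fixed 12 = 38.
Compare {P4}: routing cost 32 + fixed 8 = 40.
All other subsets cost ≥ 37. Minimum total cost: 35.

35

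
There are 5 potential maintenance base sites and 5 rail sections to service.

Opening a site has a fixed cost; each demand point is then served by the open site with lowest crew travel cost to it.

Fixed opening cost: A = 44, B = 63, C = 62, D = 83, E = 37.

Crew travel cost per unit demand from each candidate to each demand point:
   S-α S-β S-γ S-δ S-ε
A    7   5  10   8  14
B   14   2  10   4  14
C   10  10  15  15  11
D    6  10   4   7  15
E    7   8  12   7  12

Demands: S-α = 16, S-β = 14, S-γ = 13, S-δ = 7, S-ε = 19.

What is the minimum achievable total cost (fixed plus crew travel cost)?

615

Open {B, D, E}: assign each demand point to its cheapest open site.
  S-α→D 16×6=96, S-β→B 14×2=28, S-γ→D 13×4=52, S-δ→B 7×4=28, S-ε→E 19×12=228
  crew travel cost 432, fixed 183 → total 615.
Compare {B, D}: crew travel cost 470 + fixed 146 = 616.
Compare {B, C, D}: crew travel cost 413 + fixed 208 = 621.
Compare {B, E}: crew travel cost 526 + fixed 100 = 626.
All other subsets cost ≥ 616. Minimum total cost: 615.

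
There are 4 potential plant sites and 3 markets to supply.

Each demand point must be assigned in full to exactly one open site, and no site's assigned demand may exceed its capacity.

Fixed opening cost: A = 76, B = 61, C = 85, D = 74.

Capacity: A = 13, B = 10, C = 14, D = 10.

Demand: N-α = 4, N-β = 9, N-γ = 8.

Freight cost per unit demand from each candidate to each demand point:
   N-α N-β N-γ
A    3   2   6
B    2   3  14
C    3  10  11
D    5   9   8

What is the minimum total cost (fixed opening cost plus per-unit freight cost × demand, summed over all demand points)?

Open {A, B}; cheapest assignment that respects the capacities:
  A (cap 13, load 12): N-α, N-γ — cost 4×3 + 8×6 = 60
  B (cap 10, load 9): N-β — cost 9×3 = 27
  Shipping 87, fixed 137 → total 224.
  Any other capacity-feasible assignment to {A, B} ships for at least 87.
Compare {A, D}: its best feasible assignment gives total 244.
Compare {B, C}: its best feasible assignment gives total 273.
Every other set of open sites that can feasibly serve all demand totals ≥ 244 even under its best assignment. Minimum: 224.

224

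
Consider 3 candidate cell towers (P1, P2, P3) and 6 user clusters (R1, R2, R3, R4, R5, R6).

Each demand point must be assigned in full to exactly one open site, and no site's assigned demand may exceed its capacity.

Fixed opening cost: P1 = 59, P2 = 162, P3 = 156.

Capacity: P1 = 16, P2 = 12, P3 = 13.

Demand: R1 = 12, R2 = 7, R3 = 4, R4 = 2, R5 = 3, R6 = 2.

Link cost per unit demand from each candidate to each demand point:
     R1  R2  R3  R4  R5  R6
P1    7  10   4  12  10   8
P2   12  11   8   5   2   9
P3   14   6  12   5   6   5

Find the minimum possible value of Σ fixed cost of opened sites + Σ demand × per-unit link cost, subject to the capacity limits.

Open {P1, P2, P3}; cheapest assignment that respects the capacities:
  P1 (cap 16, load 16): R1, R3 — cost 12×7 + 4×4 = 100
  P2 (cap 12, load 5): R4, R5 — cost 2×5 + 3×2 = 16
  P3 (cap 13, load 9): R2, R6 — cost 7×6 + 2×5 = 52
  Shipping 168, fixed 377 → total 545.
  Any other capacity-feasible assignment to {P1, P2, P3} ships for at least 168.
Total demand is 30 and no other set of sites has combined capacity ≥ 30, so {P1, P2, P3} is the only feasible choice of open sites. Minimum: 545.

545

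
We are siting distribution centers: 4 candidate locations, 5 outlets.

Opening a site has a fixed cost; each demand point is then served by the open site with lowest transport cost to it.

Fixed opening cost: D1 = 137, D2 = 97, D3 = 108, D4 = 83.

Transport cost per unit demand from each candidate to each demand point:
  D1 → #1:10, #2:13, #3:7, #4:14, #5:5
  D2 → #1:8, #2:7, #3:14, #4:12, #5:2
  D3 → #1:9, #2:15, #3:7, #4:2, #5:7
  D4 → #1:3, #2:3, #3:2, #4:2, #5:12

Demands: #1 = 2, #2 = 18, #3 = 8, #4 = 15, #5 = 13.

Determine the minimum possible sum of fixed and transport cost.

Open {D2, D4}: assign each demand point to its cheapest open site.
  #1→D4 2×3=6, #2→D4 18×3=54, #3→D4 8×2=16, #4→D4 15×2=30, #5→D2 13×2=26
  transport cost 132, fixed 180 → total 312.
Compare {D4}: transport cost 262 + fixed 83 = 345.
Compare {D3, D4}: transport cost 197 + fixed 191 = 388.
Compare {D1, D4}: transport cost 171 + fixed 220 = 391.
All other subsets cost ≥ 345. Minimum total cost: 312.

312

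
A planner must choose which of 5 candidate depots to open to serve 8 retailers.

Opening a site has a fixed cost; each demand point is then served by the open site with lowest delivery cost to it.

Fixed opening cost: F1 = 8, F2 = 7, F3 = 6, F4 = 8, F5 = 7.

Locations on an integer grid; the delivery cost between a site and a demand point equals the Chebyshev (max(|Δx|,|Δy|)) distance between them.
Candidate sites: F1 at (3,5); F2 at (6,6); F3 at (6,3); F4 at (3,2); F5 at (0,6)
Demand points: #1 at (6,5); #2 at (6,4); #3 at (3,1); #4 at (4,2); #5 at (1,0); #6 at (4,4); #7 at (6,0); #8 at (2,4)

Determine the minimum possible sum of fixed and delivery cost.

Open {F4}: assign each demand point to its cheapest open site.
  #1→F4 3, #2→F4 3, #3→F4 1, #4→F4 1, #5→F4 2, #6→F4 2, #7→F4 3, #8→F4 2
  delivery cost 17, fixed 8 → total 25.
Compare {F3}: delivery cost 22 + fixed 6 = 28.
Compare {F3, F4}: delivery cost 14 + fixed 14 = 28.
Compare {F2, F4}: delivery cost 14 + fixed 15 = 29.
All other subsets cost ≥ 28. Minimum total cost: 25.

25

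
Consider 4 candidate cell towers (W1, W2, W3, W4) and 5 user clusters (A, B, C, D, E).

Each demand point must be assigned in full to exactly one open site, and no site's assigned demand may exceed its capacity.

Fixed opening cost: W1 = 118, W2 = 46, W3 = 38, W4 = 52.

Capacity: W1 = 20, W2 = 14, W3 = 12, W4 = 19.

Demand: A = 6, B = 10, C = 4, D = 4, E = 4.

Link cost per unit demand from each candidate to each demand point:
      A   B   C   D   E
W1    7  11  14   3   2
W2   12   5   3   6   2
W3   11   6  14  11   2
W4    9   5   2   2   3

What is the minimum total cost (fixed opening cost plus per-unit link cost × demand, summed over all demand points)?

226

Open {W2, W4}; cheapest assignment that respects the capacities:
  W2 (cap 14, load 14): B, E — cost 10×5 + 4×2 = 58
  W4 (cap 19, load 14): A, C, D — cost 6×9 + 4×2 + 4×2 = 70
  Shipping 128, fixed 98 → total 226.
  Any other capacity-feasible assignment to {W2, W4} ships for at least 128.
Compare {W3, W4}: its best feasible assignment gives total 230.
Compare {W2, W3, W4}: its best feasible assignment gives total 264.
Every other set of open sites that can feasibly serve all demand totals ≥ 230 even under its best assignment. Minimum: 226.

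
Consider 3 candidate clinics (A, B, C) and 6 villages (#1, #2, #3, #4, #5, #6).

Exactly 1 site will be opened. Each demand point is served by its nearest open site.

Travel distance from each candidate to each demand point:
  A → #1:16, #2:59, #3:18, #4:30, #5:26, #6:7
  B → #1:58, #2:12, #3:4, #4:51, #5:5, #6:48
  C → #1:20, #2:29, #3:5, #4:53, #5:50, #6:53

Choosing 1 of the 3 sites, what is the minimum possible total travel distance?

156

Open {A}.
  #1→A 16, #2→A 59, #3→A 18, #4→A 30, #5→A 26, #6→A 7  ⇒ total 156.
Compare {B}: total 178.
Compare {C}: total 210.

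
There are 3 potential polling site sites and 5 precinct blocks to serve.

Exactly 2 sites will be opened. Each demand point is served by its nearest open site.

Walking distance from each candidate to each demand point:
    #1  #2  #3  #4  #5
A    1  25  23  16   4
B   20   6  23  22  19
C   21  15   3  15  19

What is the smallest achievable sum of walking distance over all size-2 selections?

Open {A, C}.
  #1→A 1, #2→C 15, #3→C 3, #4→C 15, #5→A 4  ⇒ total 38.
Compare {A, B}: total 50.
Compare {B, C}: total 63.

38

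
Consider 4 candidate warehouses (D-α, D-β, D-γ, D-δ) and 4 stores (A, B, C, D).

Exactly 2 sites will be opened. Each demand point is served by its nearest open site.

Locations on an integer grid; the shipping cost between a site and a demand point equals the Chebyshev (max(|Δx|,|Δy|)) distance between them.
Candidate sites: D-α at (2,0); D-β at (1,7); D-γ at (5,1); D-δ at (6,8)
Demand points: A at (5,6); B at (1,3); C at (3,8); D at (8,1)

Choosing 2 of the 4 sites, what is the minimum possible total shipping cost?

Open {D-γ, D-δ}.
  A→D-δ 2, B→D-γ 4, C→D-δ 3, D→D-γ 3  ⇒ total 12.
Compare {D-β, D-γ}: total 13.
Compare {D-α, D-δ}: total 14.
No size-2 selection does better; minimum is 12.

12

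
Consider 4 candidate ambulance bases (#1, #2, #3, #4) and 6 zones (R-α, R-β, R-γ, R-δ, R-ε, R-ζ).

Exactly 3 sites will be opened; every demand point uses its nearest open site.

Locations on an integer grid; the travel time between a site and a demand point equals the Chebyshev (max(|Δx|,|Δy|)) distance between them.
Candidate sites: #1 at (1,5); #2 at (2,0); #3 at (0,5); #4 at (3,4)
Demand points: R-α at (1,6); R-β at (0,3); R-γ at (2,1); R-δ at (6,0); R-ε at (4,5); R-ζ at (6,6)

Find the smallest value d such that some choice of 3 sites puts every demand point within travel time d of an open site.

4

Open {#1, #2, #4}.
  Farthest demand point is R-δ at travel time 4 (to #2); all others are ≤ 4.
With {#1, #3, #4} the worst case is 4.
With {#2, #3, #4} the worst case is 4.
No size-3 selection achieves below 4.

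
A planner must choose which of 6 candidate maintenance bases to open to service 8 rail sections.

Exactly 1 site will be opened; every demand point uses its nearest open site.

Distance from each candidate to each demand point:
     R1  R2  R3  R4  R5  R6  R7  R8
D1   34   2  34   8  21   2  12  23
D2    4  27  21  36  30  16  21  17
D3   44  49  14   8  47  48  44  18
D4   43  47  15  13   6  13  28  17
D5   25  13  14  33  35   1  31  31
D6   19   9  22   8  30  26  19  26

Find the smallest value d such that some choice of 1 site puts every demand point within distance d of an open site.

Open {D6}.
  Farthest demand point is R5 at distance 30 (to D6); all others are ≤ 30.
With {D1} the worst case is 34.
With {D5} the worst case is 35.
No size-1 selection achieves below 30.

30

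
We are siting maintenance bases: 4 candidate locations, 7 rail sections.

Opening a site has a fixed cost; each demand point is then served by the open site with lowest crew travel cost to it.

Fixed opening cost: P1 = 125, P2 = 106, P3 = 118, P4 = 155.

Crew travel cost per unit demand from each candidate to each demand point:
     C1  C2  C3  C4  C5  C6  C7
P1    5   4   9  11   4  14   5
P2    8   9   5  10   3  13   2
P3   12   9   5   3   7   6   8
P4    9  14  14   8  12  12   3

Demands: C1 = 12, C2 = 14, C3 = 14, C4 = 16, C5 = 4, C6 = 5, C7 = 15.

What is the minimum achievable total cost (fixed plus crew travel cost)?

Open {P1, P3}: assign each demand point to its cheapest open site.
  C1→P1 12×5=60, C2→P1 14×4=56, C3→P3 14×5=70, C4→P3 16×3=48, C5→P1 4×4=16, C6→P3 5×6=30, C7→P1 15×5=75
  crew travel cost 355, fixed 243 → total 598.
Compare {P2, P3}: crew travel cost 412 + fixed 224 = 636.
Compare {P1, P2, P3}: crew travel cost 306 + fixed 349 = 655.
Compare {P2}: crew travel cost 559 + fixed 106 = 665.
All other subsets cost ≥ 636. Minimum total cost: 598.

598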